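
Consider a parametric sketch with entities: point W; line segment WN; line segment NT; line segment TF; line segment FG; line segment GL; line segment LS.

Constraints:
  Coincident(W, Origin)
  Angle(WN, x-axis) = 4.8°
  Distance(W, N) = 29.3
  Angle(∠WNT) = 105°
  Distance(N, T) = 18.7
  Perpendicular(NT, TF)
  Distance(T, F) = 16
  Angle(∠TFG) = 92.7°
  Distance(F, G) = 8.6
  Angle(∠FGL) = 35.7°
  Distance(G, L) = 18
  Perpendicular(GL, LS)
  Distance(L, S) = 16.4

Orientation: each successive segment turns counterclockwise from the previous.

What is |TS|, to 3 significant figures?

23.9

∠FGL = 35.7° gives GL at 41.4° from the x-axis; with |GL| = 18.0, L = (28.3, 27.2). GL ⟂ LS, so LS runs at 131°; with |LS| = 16.4, S = (17.5, 39.5). Then |TS| = |S − T| = 23.9.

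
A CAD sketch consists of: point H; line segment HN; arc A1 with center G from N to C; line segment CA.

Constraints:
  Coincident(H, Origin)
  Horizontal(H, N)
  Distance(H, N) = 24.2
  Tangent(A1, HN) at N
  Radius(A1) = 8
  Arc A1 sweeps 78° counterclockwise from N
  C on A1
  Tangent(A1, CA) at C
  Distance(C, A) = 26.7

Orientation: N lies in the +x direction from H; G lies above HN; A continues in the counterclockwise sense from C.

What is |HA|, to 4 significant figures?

49.65

H is at the origin; HN is horizontal with |HN| = 24.2 and N on the +x side, so N = (24.20, 0.000). A1 meets HN tangentially, so GN is at right angles to HN, so G = N + (0, 8) = (24.20, 8.000). On A1, N sits at bearing -90° from G; a 78° counterclockwise sweep puts C at bearing -12°, so C = G + 8.0·(cos -12°, sin -12°) = (32.03, 6.337). A1 meets CA tangentially, so GC is at right angles to CA, so CA runs along (−sin -12°, cos -12°); with |CA| = 26.7, A = (37.58, 32.45). Then |HA| = |A − H| = 49.65.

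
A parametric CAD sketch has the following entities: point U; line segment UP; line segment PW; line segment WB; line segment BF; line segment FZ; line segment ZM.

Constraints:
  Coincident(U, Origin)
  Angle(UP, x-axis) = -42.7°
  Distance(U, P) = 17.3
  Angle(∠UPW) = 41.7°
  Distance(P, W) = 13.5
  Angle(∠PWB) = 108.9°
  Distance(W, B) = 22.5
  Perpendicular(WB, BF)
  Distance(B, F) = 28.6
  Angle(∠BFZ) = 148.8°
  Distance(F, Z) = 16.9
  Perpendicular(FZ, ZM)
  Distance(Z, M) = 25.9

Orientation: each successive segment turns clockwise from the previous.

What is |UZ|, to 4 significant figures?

38.90

U is at the origin; UP runs at -42.7° with length 17.3, so P = (12.71, -11.73). ∠UPW = 41.7° gives PW at 179.0° from the x-axis; with |PW| = 13.5, W = (-0.7839, -11.50). ∠PWB = 108.9° gives WB at 107.9° from the x-axis; with |WB| = 22.5, B = (-7.699, 9.914). WB ⟂ BF, so BF runs at 17.90°; with |BF| = 28.6, F = (19.52, 18.70). ∠BFZ = 148.8° gives FZ at -13.30° from the x-axis; with |FZ| = 16.9, Z = (35.96, 14.82). Then |UZ| = |Z − U| = 38.90.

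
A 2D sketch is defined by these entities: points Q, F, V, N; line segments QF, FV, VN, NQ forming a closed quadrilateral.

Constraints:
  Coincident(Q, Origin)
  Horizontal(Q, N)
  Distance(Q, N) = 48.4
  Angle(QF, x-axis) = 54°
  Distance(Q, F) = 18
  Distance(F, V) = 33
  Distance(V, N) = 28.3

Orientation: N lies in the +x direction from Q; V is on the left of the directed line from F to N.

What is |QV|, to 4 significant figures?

49.28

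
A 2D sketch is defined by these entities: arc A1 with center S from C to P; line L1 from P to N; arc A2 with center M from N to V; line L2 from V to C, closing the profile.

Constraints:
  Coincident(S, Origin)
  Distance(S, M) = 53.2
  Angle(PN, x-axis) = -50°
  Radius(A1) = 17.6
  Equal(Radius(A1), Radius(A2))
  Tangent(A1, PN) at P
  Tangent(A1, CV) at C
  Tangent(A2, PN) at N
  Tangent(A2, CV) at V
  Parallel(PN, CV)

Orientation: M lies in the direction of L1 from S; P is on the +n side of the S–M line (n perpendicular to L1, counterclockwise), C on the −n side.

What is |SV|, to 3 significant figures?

56.0

The slot axis is L1's direction at -50.0°, so u = (cos -50.0°, sin -50.0°) = (0.643, -0.766) and n = (−sin -50.0°, cos -50.0°) = (0.766, 0.643). S is at the origin and M lies 53.2 along u from S, so M = 53.2·u = (34.2, -40.8). Tangency of A1 to both parallel lines with radius 17.6 puts P and C at S ± 17.6·n: P = (13.5, 11.3), C = (-13.5, -11.3). Equal radii place N and V the same way about M: N = M + 17.6·n = (47.7, -29.4), V = M − 17.6·n = (20.7, -52.1). Then |SV| = |V − S| = 56.0.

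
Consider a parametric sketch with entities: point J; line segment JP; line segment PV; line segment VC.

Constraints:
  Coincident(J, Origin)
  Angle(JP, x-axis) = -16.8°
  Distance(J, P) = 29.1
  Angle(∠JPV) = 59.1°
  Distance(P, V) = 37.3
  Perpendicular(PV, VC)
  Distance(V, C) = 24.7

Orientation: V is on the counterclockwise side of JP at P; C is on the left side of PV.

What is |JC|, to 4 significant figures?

22.36

∠JPV = 59.1°, so PV runs at -16.8° + (180° − 59.1°) = 104.1° from the x-axis; with |PV| = 37.3, V = P + 37.3·(cos 104.1°, sin 104.1°) = (18.77, 27.77). PV is perpendicular to VC; with |VC| = 24.7 on the left of PV, C = V + 24.7·(-0.9699, -0.2436) = (-5.185, 21.75). Then |JC| = |C − J| = 22.36.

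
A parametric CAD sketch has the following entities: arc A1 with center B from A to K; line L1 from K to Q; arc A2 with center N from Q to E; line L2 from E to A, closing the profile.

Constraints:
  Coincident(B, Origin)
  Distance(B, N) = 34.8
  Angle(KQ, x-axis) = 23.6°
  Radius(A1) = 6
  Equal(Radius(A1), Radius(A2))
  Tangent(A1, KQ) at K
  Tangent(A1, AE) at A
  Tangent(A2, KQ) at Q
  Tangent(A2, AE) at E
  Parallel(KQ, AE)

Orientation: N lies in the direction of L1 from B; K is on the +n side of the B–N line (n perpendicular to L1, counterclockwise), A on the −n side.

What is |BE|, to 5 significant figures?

35.313

Tangency of A1 to both parallel lines with radius 6.0 puts K and A at B ± 6.0·n: K = (-2.4021, 5.4982), A = (2.4021, -5.4982). Equal radii place Q and E the same way about N: Q = N + 6.0·n = (29.487, 19.430), E = N − 6.0·n = (34.292, 8.4340). Then |BE| = |E − B| = 35.313.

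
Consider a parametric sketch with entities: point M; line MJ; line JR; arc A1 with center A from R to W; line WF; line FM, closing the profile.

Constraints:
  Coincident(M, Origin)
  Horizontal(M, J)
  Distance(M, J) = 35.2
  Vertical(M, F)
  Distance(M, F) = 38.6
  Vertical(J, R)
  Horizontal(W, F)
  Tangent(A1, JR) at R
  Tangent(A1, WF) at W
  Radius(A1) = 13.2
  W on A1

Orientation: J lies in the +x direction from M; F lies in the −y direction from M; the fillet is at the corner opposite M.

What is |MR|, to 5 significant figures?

43.407

The virtual corner opposite M is at (35.200, -38.600). The tangent condition forces AR to be normal to JR and A1 meets WF tangentially, so AW is at right angles to WF, with radius 13.2, so the center A sits 13.2 in from both sides at A = (22.000, -25.400). That places the tangent points at R = (35.200, -25.400) on JR and W = (22.000, -38.600) on WF. Then |MR| = |R − M| = 43.407.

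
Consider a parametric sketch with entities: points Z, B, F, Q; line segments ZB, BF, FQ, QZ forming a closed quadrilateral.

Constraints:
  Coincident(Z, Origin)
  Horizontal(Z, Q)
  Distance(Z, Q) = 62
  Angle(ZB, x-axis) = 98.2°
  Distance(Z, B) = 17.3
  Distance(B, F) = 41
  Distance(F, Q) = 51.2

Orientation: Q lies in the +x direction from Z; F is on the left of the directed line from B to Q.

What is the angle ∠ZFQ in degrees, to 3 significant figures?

74.5°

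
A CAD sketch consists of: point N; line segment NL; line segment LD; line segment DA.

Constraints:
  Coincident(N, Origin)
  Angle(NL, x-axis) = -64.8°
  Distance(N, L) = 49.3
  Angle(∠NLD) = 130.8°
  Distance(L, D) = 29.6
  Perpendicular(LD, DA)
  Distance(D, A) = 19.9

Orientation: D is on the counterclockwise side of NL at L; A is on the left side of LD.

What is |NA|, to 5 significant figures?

64.221

∠NLD = 130.8°, so LD runs at -64.8° + (180° − 130.8°) = -15.600° from the x-axis; with |LD| = 29.6, D = L + 29.6·(cos -15.600°, sin -15.600°) = (49.501, -52.568). LD ⟂ DA; with |DA| = 19.9 on the left of LD, A = D + 19.9·(0.26892, 0.96316) = (54.852, -33.401). Then |NA| = |A − N| = 64.221.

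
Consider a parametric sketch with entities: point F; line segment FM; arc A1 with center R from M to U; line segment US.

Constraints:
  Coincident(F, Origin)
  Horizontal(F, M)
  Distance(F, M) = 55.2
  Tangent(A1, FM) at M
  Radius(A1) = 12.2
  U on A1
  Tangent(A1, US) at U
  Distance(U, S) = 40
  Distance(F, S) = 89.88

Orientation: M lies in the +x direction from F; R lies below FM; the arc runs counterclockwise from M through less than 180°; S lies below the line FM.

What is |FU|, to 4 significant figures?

51.22

F is at the origin; F and M share the same y with |FM| = 55.2 and M on the +x side, so M = (55.20, 0.000). A1 meets FM tangentially, so RM is at right angles to FM, so R = M + (0, -12.2) = (55.20, -12.20). Since RU ⟂ US (tangency), |RS| = √(12.2² + 40.0²) = 41.82 regardless of where U sits on A1. So S lies on both circle(F, 89.88) and circle(R, 41.82); the below-FM intersection is S = (75.50, -48.76). U is the foot of the tangent from S: U = (46.73, -20.98).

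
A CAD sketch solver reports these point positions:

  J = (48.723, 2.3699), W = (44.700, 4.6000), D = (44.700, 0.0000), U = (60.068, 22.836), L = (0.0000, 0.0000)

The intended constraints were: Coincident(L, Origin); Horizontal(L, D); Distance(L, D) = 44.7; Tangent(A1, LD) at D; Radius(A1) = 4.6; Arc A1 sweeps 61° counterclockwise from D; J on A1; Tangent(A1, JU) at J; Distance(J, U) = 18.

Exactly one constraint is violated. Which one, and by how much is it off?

Distance(J, U) = 18 — off by 5.40.

L = (0.00, 0.00) ✓; L.y = 0.00, D.y = 0.00 ✓; |LD| = 44.70 ✓; ∠(WD, DL) = 90.00° ✓; |WD| = 4.600 ✓; bearing(W→J) − bearing(W→D) = 61.00° ✓; |WJ| = 4.600 ✓; ∠(WJ, JU) = 90.00° ✓; |JU| = 23.40 ✗.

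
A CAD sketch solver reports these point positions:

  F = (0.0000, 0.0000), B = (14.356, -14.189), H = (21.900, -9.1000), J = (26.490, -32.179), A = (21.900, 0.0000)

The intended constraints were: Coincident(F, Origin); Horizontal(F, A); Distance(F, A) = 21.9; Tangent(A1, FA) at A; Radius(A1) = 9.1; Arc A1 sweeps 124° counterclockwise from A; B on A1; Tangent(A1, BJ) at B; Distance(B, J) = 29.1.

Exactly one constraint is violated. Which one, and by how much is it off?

Distance(B, J) = 29.1 — off by 7.40.

F = (0.00, 0.00) ✓; F.y = 0.00, A.y = 0.00 ✓; |FA| = 21.90 ✓; ∠(HA, AF) = 90.00° ✓; |HA| = 9.100 ✓; bearing(H→B) − bearing(H→A) = 124.0° ✓; |HB| = 9.100 ✓; ∠(HB, BJ) = 90.00° ✓; |BJ| = 21.70 ✗.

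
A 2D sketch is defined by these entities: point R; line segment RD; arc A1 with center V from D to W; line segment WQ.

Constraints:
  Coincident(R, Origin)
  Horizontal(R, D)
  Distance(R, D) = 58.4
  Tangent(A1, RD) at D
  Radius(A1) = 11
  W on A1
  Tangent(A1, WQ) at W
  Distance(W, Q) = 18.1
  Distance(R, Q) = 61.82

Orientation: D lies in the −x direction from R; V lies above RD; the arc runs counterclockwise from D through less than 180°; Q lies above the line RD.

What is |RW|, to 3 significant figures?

49.9

R is at the origin; R and D share the same y with |RD| = 58.4 and D on the −x side, so D = (-58.4, 0.00). Tangency of A1 to RD means the radius VD is perpendicular to RD, so V = D + (0, 11) = (-58.4, 11.0). Since VW ⟂ WQ (tangency), |VQ| = √(11.0² + 18.1²) = 21.2 regardless of where W sits on A1. So Q lies on both circle(R, 61.82) and circle(V, 21.2); the above-RD intersection is Q = (-53.2, 31.5). W is the foot of the tangent from Q: W = (-47.9, 14.2).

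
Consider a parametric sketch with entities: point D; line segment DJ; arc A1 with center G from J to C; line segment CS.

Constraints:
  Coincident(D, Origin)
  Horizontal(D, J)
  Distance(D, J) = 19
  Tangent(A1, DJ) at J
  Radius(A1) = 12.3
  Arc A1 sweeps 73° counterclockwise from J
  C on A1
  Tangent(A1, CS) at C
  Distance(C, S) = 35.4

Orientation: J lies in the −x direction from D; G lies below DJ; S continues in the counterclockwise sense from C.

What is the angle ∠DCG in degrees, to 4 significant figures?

32.80°

D is at the origin; D and J share the same y with |DJ| = 19.0 and J on the −x side, so J = (-19.00, 0.000). A1 meets DJ tangentially, so GJ is at right angles to DJ, so G = J + (0, -12.3) = (-19.00, -12.30). On A1, J sits at bearing 90° from G; a 73° counterclockwise sweep puts C at bearing 163°, so C = G + 12.3·(cos 163°, sin 163°) = (-30.76, -8.704). Then cos ∠DCG = CD·CG / (|CD||CG|), giving 32.80°.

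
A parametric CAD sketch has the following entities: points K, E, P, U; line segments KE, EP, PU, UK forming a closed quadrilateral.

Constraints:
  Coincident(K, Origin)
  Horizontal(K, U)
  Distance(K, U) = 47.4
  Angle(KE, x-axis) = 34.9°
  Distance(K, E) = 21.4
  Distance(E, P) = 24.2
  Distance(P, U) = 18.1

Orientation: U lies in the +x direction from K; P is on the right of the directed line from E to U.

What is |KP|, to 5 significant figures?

32.047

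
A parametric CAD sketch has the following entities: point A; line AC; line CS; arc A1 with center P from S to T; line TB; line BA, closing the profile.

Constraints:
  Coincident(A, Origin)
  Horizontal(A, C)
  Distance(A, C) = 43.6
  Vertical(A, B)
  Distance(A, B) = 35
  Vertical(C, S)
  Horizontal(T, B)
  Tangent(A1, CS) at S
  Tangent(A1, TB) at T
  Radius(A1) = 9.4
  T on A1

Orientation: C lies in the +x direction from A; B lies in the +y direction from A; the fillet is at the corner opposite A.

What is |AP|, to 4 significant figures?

42.72

A and B share the same x with |AB| = 35.0 and B on the +y side, so B = (0.000, 35.00). The virtual corner opposite A is at (43.60, 35.00). A1 meets CS tangentially, so PS is at right angles to CS and since A1 is tangent to TB there, PT ⟂ TB, with radius 9.4, so the center P sits 9.4 in from both sides at P = (34.20, 25.60). Then |AP| = |P − A| = 42.72.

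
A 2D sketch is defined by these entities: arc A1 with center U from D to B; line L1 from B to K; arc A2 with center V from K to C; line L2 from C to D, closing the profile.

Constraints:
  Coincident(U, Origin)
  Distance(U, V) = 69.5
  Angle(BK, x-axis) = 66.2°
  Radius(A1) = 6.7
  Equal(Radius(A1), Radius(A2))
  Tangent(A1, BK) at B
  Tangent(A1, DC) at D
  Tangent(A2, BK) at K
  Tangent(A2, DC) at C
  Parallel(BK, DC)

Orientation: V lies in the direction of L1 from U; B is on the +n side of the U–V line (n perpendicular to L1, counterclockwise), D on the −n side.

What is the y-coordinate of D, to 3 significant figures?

-2.70

The slot axis is L1's direction at 66.2°, so u = (cos 66.2°, sin 66.2°) = (0.404, 0.915) and n = (−sin 66.2°, cos 66.2°) = (-0.915, 0.404). U is at the origin and V lies 69.5 along u from U, so V = 69.5·u = (28.0, 63.6). Tangency of A1 to both parallel lines with radius 6.7 puts B and D at U ± 6.7·n: B = (-6.13, 2.70), D = (6.13, -2.70). So D.y = -2.70.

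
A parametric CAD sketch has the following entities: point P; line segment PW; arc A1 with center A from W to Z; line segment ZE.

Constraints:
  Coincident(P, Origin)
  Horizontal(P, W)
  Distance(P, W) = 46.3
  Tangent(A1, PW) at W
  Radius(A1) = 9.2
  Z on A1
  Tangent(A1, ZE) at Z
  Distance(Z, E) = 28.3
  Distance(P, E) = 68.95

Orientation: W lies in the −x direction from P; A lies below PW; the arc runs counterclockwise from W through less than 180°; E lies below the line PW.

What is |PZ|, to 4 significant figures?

56.04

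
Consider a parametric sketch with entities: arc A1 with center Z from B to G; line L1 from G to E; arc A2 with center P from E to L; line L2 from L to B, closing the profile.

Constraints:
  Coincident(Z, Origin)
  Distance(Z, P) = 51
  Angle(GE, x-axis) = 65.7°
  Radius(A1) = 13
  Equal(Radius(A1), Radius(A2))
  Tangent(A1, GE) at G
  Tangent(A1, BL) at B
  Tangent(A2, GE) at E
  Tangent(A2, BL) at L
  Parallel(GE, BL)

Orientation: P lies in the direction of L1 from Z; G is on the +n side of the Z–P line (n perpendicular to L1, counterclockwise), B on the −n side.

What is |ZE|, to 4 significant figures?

52.63

Tangency of A1 to both parallel lines with radius 13.0 puts G and B at Z ± 13.0·n: G = (-11.85, 5.350), B = (11.85, -5.350). Equal radii place E and L the same way about P: E = P + 13.0·n = (9.139, 51.83), L = P − 13.0·n = (32.84, 41.13). Then |ZE| = |E − Z| = 52.63.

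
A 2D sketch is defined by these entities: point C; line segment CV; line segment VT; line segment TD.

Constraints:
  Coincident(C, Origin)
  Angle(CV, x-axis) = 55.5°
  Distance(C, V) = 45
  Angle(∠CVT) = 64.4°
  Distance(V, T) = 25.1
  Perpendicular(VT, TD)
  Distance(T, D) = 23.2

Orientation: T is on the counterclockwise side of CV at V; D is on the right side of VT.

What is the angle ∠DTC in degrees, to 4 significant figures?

172.1°

C is at the origin; CV runs at 55.5° with length 45.0, so V = 45.0·(cos 55.5°, sin 55.5°) = (25.49, 37.09). ∠CVT = 64.4°, so VT runs at 55.5° + (180° − 64.4°) = 171.1° from the x-axis; with |VT| = 25.1, T = V + 25.1·(cos 171.1°, sin 171.1°) = (0.6905, 40.97). VT is perpendicular to TD; with |TD| = 23.2 on the right of VT, D = T + 23.2·(0.1547, 0.9880) = (4.280, 63.89). Then cos ∠DTC = TD·TC / (|TD||TC|), giving 172.1°.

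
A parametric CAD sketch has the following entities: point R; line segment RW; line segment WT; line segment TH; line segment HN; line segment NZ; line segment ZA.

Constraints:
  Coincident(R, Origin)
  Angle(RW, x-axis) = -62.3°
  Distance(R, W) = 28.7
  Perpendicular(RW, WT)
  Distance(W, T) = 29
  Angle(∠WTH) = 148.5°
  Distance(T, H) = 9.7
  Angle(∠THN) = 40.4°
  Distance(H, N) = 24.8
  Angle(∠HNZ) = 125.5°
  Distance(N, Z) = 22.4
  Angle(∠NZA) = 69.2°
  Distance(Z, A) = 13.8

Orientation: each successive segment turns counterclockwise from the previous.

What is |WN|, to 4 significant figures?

15.57

∠WTH = 148.5° gives TH at 59.20° from the x-axis; with |TH| = 9.7, H = (43.98, -3.598). ∠THN = 40.4° gives HN at -161.2° from the x-axis; with |HN| = 24.8, N = (20.51, -11.59). Then |WN| = |N − W| = 15.57.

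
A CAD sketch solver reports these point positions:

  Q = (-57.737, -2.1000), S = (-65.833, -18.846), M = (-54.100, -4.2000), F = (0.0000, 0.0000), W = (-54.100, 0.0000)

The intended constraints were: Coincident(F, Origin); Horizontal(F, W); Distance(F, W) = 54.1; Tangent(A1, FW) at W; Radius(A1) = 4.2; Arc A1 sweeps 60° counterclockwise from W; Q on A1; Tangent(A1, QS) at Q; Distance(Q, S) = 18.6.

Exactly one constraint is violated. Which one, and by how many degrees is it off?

Tangent(A1, QS) at Q — off by 4.20°.

F = (0.00, 0.00) ✓; F.y = 0.00, W.y = 0.00 ✓; |FW| = 54.10 ✓; ∠(MW, WF) = 90.00° ✓; |MW| = 4.200 ✓; bearing(M→Q) − bearing(M→W) = 60.00° ✓; |MQ| = 4.200 ✓; ∠(MQ, QS) = 85.80° ✗; |QS| = 18.60 ✓.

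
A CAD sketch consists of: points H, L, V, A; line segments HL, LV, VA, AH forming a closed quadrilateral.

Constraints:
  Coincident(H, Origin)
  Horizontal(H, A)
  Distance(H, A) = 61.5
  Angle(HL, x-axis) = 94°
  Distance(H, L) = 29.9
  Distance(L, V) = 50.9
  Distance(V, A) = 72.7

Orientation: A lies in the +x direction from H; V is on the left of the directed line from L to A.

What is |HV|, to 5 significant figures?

74.472

H is at the origin; H and A share the same y with |HA| = 61.5 and A in +x, so A = (61.5, 0). HL runs at 94.0° with |HL| = 29.9, so L = (-2.0857, 29.827). V is determined by |LV| = 50.9 and |VA| = 72.7 together: it lies at the intersection of circle(L, 50.9) and circle(A, 72.7). With |LA| = 70.234, the foot of the radical line on LA is 15.935 from L and the perpendicular offset is √(50.9² − 15.935²) = 48.341. Taking the left-of-LA solution: V = (32.870, 66.825).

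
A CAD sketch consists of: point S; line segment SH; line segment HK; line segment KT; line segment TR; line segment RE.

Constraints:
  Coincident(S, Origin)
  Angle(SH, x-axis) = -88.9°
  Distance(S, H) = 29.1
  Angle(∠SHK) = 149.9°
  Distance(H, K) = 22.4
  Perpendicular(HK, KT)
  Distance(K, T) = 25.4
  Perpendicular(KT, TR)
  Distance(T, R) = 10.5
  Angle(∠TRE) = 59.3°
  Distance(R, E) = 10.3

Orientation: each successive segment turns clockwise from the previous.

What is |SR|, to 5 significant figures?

38.619

HK ⟂ KT, so KT runs at 151.00°; with |KT| = 25.4, T = (-32.516, -36.372). KT is perpendicular to TR, so TR runs at 61.000°; with |TR| = 10.5, R = (-27.426, -27.188). Then |SR| = |R − S| = 38.619.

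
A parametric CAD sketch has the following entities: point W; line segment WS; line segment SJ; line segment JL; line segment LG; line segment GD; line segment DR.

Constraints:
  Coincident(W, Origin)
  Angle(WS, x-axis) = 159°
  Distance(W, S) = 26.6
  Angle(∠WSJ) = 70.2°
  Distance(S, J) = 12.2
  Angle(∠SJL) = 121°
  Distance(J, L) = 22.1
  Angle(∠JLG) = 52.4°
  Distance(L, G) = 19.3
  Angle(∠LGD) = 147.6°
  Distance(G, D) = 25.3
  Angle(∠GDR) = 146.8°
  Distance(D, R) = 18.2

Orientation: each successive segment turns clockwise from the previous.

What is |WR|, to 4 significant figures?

51.15

∠LGD = 147.6° gives GD at -169.8° from the x-axis; with |GD| = 25.3, D = (-34.19, -2.538). ∠GDR = 146.8° gives DR at 157.0° from the x-axis; with |DR| = 18.2, R = (-50.94, 4.574). Then |WR| = |R − W| = 51.15.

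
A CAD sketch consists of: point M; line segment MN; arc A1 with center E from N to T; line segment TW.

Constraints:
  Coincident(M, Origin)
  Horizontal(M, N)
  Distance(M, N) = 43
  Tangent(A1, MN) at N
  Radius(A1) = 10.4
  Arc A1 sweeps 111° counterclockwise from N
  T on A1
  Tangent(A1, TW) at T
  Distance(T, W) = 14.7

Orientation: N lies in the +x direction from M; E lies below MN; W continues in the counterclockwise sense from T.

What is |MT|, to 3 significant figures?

36.2

M is at the origin; MN is horizontal with |MN| = 43.0 and N on the +x side, so N = (43.0, 0.00). Since A1 is tangent to MN there, EN ⟂ MN, so E = N + (0, -10.4) = (43.0, -10.4). On A1, N sits at bearing 90° from E; a 111° counterclockwise sweep puts T at bearing 201°, so T = E + 10.4·(cos 201°, sin 201°) = (33.3, -14.1). Then |MT| = |T − M| = 36.2.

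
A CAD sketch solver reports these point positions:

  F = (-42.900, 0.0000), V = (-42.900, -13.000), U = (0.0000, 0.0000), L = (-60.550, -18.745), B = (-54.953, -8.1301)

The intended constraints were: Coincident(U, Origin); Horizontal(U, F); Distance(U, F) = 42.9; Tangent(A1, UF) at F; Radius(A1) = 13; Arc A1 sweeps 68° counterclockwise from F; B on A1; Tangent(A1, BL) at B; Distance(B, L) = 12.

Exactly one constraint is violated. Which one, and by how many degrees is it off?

Tangent(A1, BL) at B — off by 5.80°.

U = (0.00, 0.00) ✓; U.y = 0.00, F.y = 0.00 ✓; |UF| = 42.90 ✓; ∠(VF, FU) = 90.00° ✓; |VF| = 13.00 ✓; bearing(V→B) − bearing(V→F) = 68.00° ✓; |VB| = 13.00 ✓; ∠(VB, BL) = 95.80° ✗; |BL| = 12.00 ✓.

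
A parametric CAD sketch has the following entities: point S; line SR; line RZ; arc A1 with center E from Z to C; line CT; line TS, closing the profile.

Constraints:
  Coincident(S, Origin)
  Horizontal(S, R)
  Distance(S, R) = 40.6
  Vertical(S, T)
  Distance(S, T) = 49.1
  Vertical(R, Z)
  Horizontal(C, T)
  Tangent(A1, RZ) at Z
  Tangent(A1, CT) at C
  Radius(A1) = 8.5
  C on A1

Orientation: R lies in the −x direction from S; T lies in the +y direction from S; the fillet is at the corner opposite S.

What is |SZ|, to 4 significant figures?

57.42

The virtual corner opposite S is at (-40.60, 49.10). A1 meets RZ tangentially, so EZ is at right angles to RZ and since A1 is tangent to CT there, EC ⟂ CT, with radius 8.5, so the center E sits 8.5 in from both sides at E = (-32.10, 40.60). That places the tangent points at Z = (-40.60, 40.60) on RZ and C = (-32.10, 49.10) on CT. Then |SZ| = |Z − S| = 57.42.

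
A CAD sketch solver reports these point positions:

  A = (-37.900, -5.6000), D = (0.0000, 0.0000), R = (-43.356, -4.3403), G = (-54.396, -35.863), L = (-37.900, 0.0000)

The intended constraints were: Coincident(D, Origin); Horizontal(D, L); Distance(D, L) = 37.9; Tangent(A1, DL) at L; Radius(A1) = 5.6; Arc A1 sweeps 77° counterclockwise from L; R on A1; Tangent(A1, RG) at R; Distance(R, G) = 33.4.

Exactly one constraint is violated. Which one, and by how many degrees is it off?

Tangent(A1, RG) at R — off by 6.30°.

D = (0.00, 0.00) ✓; D.y = 0.00, L.y = 0.00 ✓; |DL| = 37.90 ✓; ∠(AL, LD) = 90.00° ✓; |AL| = 5.600 ✓; bearing(A→R) − bearing(A→L) = 77.00° ✓; |AR| = 5.600 ✓; ∠(AR, RG) = 96.30° ✗; |RG| = 33.40 ✓.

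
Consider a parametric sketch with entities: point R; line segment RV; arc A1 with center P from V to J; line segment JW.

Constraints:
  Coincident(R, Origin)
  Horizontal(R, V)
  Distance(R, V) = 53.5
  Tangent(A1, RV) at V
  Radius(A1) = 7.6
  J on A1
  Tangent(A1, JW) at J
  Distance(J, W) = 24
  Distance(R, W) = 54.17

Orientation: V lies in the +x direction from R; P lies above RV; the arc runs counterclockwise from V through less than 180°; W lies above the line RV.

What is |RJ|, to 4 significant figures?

60.69

Checks: |PJ| = 7.600 ✓; ∠(PJ, JW) = 90.00° ✓; |JW| = 24.00 ✓; |RW| = 54.17 ✓.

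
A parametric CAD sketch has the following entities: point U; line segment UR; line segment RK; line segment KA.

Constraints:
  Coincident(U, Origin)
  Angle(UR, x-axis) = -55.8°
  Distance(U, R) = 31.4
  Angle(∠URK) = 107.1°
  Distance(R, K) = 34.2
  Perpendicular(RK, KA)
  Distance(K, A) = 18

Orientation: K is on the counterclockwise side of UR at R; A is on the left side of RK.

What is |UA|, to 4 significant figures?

45.06

U is at the origin; UR runs at -55.8° with length 31.4, so R = 31.4·(cos -55.8°, sin -55.8°) = (17.65, -25.97). ∠URK = 107.1°, so RK runs at -55.8° + (180° − 107.1°) = 17.10° from the x-axis; with |RK| = 34.2, K = R + 34.2·(cos 17.10°, sin 17.10°) = (50.34, -15.91). The perpendicularity gives KA at right angles to RK; with |KA| = 18.0 on the left of RK, A = K + 18.0·(-0.2940, 0.9558) = (45.04, 1.290). Then |UA| = |A − U| = 45.06.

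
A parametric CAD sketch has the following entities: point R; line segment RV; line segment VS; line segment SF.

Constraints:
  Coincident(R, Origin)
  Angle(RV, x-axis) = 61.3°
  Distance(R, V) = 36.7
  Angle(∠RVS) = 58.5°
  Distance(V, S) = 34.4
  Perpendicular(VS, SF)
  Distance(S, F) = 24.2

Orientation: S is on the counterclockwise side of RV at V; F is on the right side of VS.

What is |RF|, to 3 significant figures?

57.5

R is at the origin; RV runs at 61.3° with length 36.7, so V = 36.7·(cos 61.3°, sin 61.3°) = (17.6, 32.2). ∠RVS = 58.5°, so VS runs at 61.3° + (180° − 58.5°) = 183° from the x-axis; with |VS| = 34.4, S = V + 34.4·(cos 183°, sin 183°) = (-16.7, 30.5). VS ⟂ SF; with |SF| = 24.2 on the right of VS, F = S + 24.2·(-0.0488, 0.999) = (-17.9, 54.7). Then |RF| = |F − R| = 57.5.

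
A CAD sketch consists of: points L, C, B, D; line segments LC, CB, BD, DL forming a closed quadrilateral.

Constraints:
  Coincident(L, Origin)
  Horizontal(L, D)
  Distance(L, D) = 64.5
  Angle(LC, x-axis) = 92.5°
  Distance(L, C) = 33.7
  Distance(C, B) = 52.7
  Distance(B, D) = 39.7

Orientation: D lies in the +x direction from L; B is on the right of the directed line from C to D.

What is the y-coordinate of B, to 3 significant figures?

-11.1

L is at the origin; LD is horizontal with |LD| = 64.5 and D in +x, so D = (64.5, 0). LC runs at 92.5° with |LC| = 33.7, so C = (-1.47, 33.7). B is determined by |CB| = 52.7 and |BD| = 39.7 together: it lies at the intersection of circle(C, 52.7) and circle(D, 39.7). With |CD| = 74.1, the foot of the radical line on CD is 45.1 from C and the perpendicular offset is √(52.7² − 45.1²) = 27.2. Taking the right-of-CD solution: B = (26.4, -11.1).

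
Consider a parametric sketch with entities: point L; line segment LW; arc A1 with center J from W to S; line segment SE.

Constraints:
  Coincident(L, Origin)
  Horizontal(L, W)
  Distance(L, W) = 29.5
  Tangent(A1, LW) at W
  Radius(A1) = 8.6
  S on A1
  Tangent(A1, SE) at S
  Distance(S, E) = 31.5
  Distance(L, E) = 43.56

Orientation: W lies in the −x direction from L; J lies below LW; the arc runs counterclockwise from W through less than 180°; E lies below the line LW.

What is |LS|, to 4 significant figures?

38.98

Checks: |JS| = 8.600 ✓; ∠(JS, SE) = 90.00° ✓; |SE| = 31.50 ✓; |LE| = 43.56 ✓.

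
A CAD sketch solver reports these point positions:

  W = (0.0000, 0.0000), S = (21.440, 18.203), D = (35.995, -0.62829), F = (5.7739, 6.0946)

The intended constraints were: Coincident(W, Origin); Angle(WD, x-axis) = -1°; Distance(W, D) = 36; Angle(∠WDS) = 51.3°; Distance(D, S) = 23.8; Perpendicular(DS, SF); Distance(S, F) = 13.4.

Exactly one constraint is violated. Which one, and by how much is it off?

Distance(S, F) = 13.4 — off by 6.40.

W = (0.00, 0.00) ✓; WD at -1.000° ✓; |WD| = 36.00 ✓; ∠WDS = 51.30° ✓; |DS| = 23.80 ✓; ∠(DS, SF) = 90.00° ✓; |SF| = 19.80 ✗.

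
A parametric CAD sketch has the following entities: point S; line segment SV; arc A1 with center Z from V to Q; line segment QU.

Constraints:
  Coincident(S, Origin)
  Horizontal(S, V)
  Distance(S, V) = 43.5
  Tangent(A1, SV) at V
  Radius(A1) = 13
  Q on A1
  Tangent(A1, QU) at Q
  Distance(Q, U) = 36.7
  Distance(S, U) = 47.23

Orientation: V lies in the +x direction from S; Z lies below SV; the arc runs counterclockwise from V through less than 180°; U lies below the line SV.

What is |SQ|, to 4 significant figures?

32.42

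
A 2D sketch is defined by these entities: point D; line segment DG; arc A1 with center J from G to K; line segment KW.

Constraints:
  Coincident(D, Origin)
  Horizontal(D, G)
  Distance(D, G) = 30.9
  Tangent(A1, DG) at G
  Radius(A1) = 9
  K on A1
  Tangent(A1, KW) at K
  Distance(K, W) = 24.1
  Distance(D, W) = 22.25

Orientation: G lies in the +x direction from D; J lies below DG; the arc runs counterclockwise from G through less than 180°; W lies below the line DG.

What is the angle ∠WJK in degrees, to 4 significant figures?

69.52°

D is at the origin; D and G share the same y with |DG| = 30.9 and G on the +x side, so G = (30.90, 0.000). Tangency of A1 to DG means the radius JG is perpendicular to DG, so J = G + (0, -9) = (30.90, -9.000). Since JK ⟂ KW (tangency), |JW| = √(9.0² + 24.1²) = 25.73 regardless of where K sits on A1. So W lies on both circle(D, 22.25) and circle(J, 25.73); the below-DG intersection is W = (8.017, -20.76). K is the foot of the tangent from W: K = (24.25, -2.939).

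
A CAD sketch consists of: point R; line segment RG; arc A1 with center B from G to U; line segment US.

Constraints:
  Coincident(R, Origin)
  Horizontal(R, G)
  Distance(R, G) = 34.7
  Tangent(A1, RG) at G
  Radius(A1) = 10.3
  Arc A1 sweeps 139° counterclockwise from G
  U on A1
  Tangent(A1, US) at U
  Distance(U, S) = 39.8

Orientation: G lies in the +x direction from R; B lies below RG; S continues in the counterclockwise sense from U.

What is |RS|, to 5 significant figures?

72.897

On A1, G sits at bearing 90° from B; a 139° counterclockwise sweep puts U at bearing 229°, so U = B + 10.3·(cos 229°, sin 229°) = (27.943, -18.074). Tangency of A1 to US means the radius BU is perpendicular to US, so US runs along (−sin 229°, cos 229°); with |US| = 39.8, S = (57.980, -44.185). Then |RS| = |S − R| = 72.897.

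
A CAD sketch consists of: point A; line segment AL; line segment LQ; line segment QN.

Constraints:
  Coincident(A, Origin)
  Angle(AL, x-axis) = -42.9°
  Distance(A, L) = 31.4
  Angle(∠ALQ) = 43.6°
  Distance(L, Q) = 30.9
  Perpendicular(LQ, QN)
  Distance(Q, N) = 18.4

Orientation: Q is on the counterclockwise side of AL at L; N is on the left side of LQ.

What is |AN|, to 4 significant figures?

8.786

A is at the origin; AL runs at -42.9° with length 31.4, so L = 31.4·(cos -42.9°, sin -42.9°) = (23.00, -21.37). ∠ALQ = 43.6°, so LQ runs at -42.9° + (180° − 43.6°) = 93.50° from the x-axis; with |LQ| = 30.9, Q = L + 30.9·(cos 93.50°, sin 93.50°) = (21.12, 9.468). LQ is perpendicular to QN; with |QN| = 18.4 on the left of LQ, N = Q + 18.4·(-0.9981, -0.06105) = (2.750, 8.344). Then |AN| = |N − A| = 8.786.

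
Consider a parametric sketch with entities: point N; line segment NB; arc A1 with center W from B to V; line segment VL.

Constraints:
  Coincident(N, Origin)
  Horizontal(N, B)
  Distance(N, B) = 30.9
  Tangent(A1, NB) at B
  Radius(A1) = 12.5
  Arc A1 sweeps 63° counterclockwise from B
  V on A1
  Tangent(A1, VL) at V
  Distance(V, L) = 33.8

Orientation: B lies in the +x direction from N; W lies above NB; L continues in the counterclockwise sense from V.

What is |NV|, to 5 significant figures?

42.588

N is at the origin; N and B share the same y with |NB| = 30.9 and B on the +x side, so B = (30.900, 0.0000). Since A1 is tangent to NB there, WB ⟂ NB, so W = B + (0, 12.5) = (30.900, 12.500). On A1, B sits at bearing -90° from W; a 63° counterclockwise sweep puts V at bearing -27°, so V = W + 12.5·(cos -27°, sin -27°) = (42.038, 6.8251). Then |NV| = |V − N| = 42.588.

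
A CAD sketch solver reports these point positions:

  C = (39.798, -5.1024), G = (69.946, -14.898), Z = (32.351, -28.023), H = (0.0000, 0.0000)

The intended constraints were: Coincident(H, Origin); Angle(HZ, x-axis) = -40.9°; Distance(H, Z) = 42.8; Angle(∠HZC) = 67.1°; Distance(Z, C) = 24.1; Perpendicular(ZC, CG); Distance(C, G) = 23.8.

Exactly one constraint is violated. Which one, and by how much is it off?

Distance(C, G) = 23.8 — off by 7.90.

H = (0.00, 0.00) ✓; HZ at -40.90° ✓; |HZ| = 42.80 ✓; ∠HZC = 67.10° ✓; |ZC| = 24.10 ✓; ∠(ZC, CG) = 90.00° ✓; |CG| = 31.70 ✗.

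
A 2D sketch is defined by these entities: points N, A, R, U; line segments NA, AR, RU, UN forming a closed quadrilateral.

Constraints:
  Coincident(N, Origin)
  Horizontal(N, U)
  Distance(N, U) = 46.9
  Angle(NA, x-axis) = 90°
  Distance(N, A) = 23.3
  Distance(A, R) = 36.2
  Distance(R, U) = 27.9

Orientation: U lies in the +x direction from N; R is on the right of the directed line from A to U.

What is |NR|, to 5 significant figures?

21.061

N is at the origin; NU is horizontal with |NU| = 46.9 and U in +x, so U = (46.9, 0). NA runs at 90.0° with |NA| = 23.3, so A = (1.4267e-15, 23.300). R is determined by |AR| = 36.2 and |RU| = 27.9 together: it lies at the intersection of circle(A, 36.2) and circle(U, 27.9). With |AU| = 52.369, the foot of the radical line on AU is 31.264 from A and the perpendicular offset is √(36.2² − 31.264²) = 18.248. Taking the right-of-AU solution: R = (19.880, -6.9526).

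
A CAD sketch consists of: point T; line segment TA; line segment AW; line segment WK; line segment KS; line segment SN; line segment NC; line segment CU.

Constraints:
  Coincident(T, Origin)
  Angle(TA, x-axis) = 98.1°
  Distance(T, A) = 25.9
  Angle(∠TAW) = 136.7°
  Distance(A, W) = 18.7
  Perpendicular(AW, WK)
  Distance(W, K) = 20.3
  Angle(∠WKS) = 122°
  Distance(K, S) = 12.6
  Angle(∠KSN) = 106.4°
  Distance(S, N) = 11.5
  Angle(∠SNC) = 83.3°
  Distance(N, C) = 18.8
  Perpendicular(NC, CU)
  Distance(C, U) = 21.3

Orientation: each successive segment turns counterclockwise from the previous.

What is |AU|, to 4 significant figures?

35.78

T is at the origin; TA runs at 98.1° with length 25.9, so A = (-3.649, 25.64). ∠TAW = 136.7° gives AW at 141.4° from the x-axis; with |AW| = 18.7, W = (-18.26, 37.31). AW is perpendicular to WK, so WK runs at -128.6°; with |WK| = 20.3, K = (-30.93, 21.44). ∠WKS = 122.0° gives KS at -70.60° from the x-axis; with |KS| = 12.6, S = (-26.74, 9.559). ∠KSN = 106.4° gives SN at 3.000° from the x-axis; with |SN| = 11.5, N = (-15.26, 10.16). ∠SNC = 83.3° gives NC at 99.70° from the x-axis; with |NC| = 18.8, C = (-18.43, 28.69). NC is perpendicular to CU, so CU runs at -170.3°; with |CU| = 21.3, U = (-39.42, 25.10). Then |AU| = |U − A| = 35.78.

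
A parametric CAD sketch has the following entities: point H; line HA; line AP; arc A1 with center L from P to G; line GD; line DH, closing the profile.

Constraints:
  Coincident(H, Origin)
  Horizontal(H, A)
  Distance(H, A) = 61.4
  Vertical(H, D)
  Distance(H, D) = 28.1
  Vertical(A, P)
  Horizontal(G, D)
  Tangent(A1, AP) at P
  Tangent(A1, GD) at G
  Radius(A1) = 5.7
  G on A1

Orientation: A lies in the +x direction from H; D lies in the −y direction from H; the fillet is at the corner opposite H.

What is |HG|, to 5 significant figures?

62.387

H is at the origin; H and A share the same y with |HA| = 61.4 and A on the +x side, so A = (61.400, 0.0000). H and D share the same x with |HD| = 28.1 and D on the −y side, so D = (0.0000, -28.100). The virtual corner opposite H is at (61.400, -28.100). A1 meets AP tangentially, so LP is at right angles to AP and since A1 is tangent to GD there, LG ⟂ GD, with radius 5.7, so the center L sits 5.7 in from both sides at L = (55.700, -22.400). That places the tangent points at P = (61.400, -22.400) on AP and G = (55.700, -28.100) on GD. Then |HG| = |G − H| = 62.387.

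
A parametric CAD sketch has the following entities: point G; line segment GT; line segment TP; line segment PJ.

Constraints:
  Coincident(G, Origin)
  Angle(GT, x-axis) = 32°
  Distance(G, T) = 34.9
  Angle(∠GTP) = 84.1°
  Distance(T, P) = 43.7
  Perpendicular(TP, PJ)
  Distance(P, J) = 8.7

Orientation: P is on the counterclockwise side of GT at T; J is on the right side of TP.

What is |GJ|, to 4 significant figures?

59.11

∠GTP = 84.1°, so TP runs at 32.0° + (180° − 84.1°) = 127.9° from the x-axis; with |TP| = 43.7, P = T + 43.7·(cos 127.9°, sin 127.9°) = (2.753, 52.98). TP is perpendicular to PJ; with |PJ| = 8.7 on the right of TP, J = P + 8.7·(0.7891, 0.6143) = (9.618, 58.32). Then |GJ| = |J − G| = 59.11.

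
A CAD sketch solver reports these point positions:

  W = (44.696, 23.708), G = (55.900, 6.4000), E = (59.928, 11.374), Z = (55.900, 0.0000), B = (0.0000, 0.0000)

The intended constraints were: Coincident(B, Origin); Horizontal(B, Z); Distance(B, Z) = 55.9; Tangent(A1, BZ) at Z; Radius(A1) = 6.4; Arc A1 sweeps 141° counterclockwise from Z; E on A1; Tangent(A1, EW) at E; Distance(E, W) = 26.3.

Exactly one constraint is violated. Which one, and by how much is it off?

Distance(E, W) = 26.3 — off by 6.70.

B = (0.00, 0.00) ✓; B.y = 0.00, Z.y = 0.00 ✓; |BZ| = 55.90 ✓; ∠(GZ, ZB) = 90.00° ✓; |GZ| = 6.400 ✓; bearing(G→E) − bearing(G→Z) = 141.0° ✓; |GE| = 6.400 ✓; ∠(GE, EW) = 90.00° ✓; |EW| = 19.60 ✗.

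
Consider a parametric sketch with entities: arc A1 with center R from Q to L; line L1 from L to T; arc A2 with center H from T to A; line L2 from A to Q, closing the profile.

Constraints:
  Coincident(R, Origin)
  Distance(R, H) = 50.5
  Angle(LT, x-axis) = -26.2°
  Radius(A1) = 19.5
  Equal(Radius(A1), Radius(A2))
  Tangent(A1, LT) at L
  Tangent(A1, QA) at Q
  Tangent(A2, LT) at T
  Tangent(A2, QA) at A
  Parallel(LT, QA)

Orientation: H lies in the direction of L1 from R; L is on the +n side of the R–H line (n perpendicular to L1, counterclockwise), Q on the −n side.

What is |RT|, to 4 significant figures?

54.13

The slot axis is L1's direction at -26.2°, so u = (cos -26.2°, sin -26.2°) = (0.8973, -0.4415) and n = (−sin -26.2°, cos -26.2°) = (0.4415, 0.8973). R is at the origin and H lies 50.5 along u from R, so H = 50.5·u = (45.31, -22.30). Tangency of A1 to both parallel lines with radius 19.5 puts L and Q at R ± 19.5·n: L = (8.609, 17.50), Q = (-8.609, -17.50). Equal radii place T and A the same way about H: T = H + 19.5·n = (53.92, -4.800), A = H − 19.5·n = (36.70, -39.79). Then |RT| = |T − R| = 54.13.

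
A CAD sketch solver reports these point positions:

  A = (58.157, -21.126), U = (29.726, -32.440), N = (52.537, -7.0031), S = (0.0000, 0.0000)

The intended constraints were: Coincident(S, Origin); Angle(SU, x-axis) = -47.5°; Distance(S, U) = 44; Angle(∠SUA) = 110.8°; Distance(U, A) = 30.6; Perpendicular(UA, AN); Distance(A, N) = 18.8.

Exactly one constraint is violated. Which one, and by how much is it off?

Distance(A, N) = 18.8 — off by 3.60.

S = (0.00, 0.00) ✓; SU at -47.50° ✓; |SU| = 44.00 ✓; ∠SUA = 110.8° ✓; |UA| = 30.60 ✓; ∠(UA, AN) = 90.00° ✓; |AN| = 15.20 ✗.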